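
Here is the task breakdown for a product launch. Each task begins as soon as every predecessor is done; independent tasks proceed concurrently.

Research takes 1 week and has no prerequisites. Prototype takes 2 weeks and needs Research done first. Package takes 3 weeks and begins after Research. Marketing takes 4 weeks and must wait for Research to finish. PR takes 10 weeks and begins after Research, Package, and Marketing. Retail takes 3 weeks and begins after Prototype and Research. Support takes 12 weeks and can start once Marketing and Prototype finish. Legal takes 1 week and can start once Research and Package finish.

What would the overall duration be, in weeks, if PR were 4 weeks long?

17

As given, the longest chain is Research→Marketing→Support = 1+4+12 = 17, so the finish is 17 weeks.
PR is off the critical path — its longest chain is 15 weeks, giving 2 of slack.
That remains the longest chain; total 17 weeks.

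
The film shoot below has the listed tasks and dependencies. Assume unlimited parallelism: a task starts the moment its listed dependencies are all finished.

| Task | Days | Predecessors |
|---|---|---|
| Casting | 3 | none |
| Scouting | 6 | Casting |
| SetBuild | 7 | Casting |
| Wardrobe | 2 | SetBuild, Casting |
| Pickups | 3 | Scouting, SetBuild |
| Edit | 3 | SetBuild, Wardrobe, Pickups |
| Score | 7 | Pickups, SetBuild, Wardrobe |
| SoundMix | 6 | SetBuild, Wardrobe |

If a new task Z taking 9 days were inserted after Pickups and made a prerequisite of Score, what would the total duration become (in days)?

Originally the film shoot takes 20 days.
With Z inserted, Score now waits for max(Pickups, SetBuild, Wardrobe, Z).
New critical path: Casting→SetBuild→Pickups→Z→Score = 3+7+3+9+7 = 29 ⇒ 29 days.

29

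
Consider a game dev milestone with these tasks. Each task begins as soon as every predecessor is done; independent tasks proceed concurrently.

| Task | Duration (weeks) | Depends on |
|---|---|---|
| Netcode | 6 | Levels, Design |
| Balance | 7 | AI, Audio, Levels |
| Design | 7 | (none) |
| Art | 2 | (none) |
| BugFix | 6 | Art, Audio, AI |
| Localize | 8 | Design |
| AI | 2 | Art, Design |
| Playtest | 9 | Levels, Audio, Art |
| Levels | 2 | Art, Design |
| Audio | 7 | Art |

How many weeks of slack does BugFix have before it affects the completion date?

3

Critical path: Design→Levels→Playtest = 7+2+9 = 18, so the finish is 18 weeks.
Longest path through BugFix: 15 weeks (earliest finish 15, latest finish 18).
Slack of BugFix = 12 − 9 = 3 weeks.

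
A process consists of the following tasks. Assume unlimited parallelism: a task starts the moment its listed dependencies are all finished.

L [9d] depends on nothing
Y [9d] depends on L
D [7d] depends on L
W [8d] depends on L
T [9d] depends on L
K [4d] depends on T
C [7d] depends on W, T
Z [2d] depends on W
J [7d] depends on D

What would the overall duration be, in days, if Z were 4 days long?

25

Actual critical path: L→T→C = 9+9+7 = 25 ⇒ 25 days.
Z has 6 days of float (longest path through it is 19).
The critical path is still L→T→C; finish is now 25 days.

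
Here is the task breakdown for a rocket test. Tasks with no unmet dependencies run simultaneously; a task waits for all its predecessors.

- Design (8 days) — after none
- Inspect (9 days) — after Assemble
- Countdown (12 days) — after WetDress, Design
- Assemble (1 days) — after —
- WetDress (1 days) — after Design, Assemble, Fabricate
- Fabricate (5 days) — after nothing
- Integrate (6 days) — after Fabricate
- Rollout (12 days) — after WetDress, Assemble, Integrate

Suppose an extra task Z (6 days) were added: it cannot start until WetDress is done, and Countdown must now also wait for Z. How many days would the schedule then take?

27

Originally the schedule takes 23 days.
With Z inserted, Countdown now waits for max(WetDress, Design, Z).
New critical path: Design→WetDress→Z→Countdown = 8+1+6+12 = 27 ⇒ 27 days.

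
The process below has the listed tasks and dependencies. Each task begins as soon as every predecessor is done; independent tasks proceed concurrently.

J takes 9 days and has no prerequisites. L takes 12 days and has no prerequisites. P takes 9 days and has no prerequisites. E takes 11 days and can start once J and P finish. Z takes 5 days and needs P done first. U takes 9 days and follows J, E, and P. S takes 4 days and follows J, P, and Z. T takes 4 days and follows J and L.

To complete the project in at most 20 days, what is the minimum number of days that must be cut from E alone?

9

Current finish: 29 days; target: 20.
E is on every critical path, so each day cut from E cuts the finish by one (this holds down to a finish of 19).
Need 29 − 20 = 9 days off E → E becomes 2 days, finish becomes 20.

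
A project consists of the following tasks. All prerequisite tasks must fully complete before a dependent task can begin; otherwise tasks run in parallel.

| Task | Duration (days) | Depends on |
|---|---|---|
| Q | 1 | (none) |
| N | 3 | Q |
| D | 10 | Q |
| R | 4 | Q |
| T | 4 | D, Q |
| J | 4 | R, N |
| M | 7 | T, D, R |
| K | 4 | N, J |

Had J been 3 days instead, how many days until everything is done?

22

As given, the longest chain is Q→D→T→M = 1+10+4+7 = 22, so the finish is 22 days.
J has 9 days of float (longest path through it is 13).
No other chain overtakes it, so the finish is 22 days.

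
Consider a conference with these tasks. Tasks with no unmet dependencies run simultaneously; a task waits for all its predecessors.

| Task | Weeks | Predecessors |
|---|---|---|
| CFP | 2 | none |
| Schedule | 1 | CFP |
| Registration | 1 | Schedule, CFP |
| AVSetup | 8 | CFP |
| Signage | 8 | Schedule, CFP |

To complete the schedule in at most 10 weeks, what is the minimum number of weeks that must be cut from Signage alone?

Current finish: 11 weeks; target: 10.
Signage is on every critical path, so each week cut from Signage cuts the finish by one (this holds down to a finish of 10).
Need 11 − 10 = 1 week off Signage → Signage becomes 7 weeks, finish becomes 10.

1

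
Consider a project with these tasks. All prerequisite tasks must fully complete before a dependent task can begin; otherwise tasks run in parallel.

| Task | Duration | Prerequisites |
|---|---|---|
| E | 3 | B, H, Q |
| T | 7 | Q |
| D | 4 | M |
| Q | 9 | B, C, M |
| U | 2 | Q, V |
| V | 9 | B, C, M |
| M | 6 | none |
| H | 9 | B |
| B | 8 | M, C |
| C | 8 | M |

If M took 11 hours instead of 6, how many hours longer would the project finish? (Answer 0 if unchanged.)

5

The binding path is M→C→B→Q→T = 6+8+8+9+7 = 38; finish at 38 hours.
Since M is critical, the +5 change carries straight to that chain (now 43 hours).
No other chain overtakes it, so the finish is 43 hours.
Change in finish: 43 − 38 = +5 hours.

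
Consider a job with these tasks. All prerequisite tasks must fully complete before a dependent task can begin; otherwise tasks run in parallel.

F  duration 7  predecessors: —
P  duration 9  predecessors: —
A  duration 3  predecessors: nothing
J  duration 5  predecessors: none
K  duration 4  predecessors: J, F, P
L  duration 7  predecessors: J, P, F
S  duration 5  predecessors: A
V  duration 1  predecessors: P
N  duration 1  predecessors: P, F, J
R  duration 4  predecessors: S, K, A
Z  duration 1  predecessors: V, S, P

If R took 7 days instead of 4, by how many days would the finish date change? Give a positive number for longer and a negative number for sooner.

As given, the longest chain is P→K→R = 9+4+4 = 17, so the finish is 17 days.
R is on the critical path; changing it to 7 makes that path 20 days.
That remains the longest chain; total 20 days.
Change in finish: 20 − 17 = +3 days.

3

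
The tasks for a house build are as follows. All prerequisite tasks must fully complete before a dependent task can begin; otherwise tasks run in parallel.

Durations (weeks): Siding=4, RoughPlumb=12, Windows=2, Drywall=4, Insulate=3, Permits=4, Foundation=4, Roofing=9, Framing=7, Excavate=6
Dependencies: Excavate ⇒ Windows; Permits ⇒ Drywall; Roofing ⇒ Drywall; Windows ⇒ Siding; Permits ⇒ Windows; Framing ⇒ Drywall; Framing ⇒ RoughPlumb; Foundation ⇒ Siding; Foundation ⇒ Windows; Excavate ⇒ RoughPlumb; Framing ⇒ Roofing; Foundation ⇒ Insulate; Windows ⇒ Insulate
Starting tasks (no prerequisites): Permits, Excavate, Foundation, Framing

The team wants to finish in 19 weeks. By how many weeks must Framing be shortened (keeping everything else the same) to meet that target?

Current finish: 20 weeks; target: 19.
Framing is on every critical path, so each week cut from Framing cuts the finish by one (this holds down to a finish of 18).
Need 20 − 19 = 1 week off Framing → Framing becomes 6 weeks, finish becomes 19.

1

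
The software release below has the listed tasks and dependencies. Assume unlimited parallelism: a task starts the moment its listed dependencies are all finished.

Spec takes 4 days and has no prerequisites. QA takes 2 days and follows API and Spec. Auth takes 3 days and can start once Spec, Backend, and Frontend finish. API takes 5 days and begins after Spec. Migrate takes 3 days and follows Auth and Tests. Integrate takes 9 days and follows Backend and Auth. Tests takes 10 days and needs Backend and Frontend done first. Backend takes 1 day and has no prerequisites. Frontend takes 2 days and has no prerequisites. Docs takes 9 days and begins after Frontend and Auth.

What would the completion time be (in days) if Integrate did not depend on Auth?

Before: longest chain Spec→Auth→Docs = 4+3+9 = 16, finish 16.
Without Auth→Integrate, Integrate's earliest start moves from 7 to 1.
New critical path: Spec→Auth→Docs = 4+3+9 = 16 ⇒ 16 days.

16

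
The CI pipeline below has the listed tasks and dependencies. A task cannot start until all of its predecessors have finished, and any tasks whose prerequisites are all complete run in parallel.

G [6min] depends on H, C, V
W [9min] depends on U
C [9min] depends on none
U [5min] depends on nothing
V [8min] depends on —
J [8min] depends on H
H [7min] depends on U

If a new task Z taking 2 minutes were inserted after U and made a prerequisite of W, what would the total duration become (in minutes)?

20

Originally the project takes 20 minutes.
With Z inserted, W now waits for max(U, Z).
New critical path: U→H→J = 5+7+8 = 20 ⇒ 20 minutes.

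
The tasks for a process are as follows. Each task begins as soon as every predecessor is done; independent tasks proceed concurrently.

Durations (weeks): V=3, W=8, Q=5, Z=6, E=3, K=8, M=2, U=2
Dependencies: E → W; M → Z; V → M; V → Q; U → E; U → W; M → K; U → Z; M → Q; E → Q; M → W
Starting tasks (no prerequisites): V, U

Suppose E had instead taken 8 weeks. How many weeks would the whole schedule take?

The binding path is U→E→W = 2+3+8 = 13; finish at 13 weeks.
E lies on that path, so at 8 weeks the path becomes 18 weeks.
That remains the longest chain; total 18 weeks.

18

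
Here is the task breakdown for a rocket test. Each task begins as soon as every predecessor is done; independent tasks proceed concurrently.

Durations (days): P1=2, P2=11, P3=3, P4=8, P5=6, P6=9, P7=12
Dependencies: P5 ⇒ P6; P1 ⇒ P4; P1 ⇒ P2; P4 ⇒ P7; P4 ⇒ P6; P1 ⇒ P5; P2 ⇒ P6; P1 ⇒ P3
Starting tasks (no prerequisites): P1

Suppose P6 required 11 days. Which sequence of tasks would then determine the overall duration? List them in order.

P1, P2, P6

Actual critical path: P1→P2→P6 = 2+11+9 = 22 ⇒ 22 days.
Since P6 is critical, the +2 change carries straight to that chain (now 24 days).
No other chain overtakes it, so the finish is 24 days.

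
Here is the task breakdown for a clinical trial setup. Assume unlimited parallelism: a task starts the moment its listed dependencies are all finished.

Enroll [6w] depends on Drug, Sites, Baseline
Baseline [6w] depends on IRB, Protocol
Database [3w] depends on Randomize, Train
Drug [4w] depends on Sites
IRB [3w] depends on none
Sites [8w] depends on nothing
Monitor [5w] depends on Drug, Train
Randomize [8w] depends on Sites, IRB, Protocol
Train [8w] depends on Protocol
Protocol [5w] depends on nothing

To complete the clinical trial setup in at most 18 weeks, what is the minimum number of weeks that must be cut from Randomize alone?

1

Current finish: 19 weeks; target: 18.
Randomize is on every critical path, so each week cut from Randomize cuts the finish by one (this holds down to a finish of 18).
Need 19 − 18 = 1 week off Randomize → Randomize becomes 7 weeks, finish becomes 18.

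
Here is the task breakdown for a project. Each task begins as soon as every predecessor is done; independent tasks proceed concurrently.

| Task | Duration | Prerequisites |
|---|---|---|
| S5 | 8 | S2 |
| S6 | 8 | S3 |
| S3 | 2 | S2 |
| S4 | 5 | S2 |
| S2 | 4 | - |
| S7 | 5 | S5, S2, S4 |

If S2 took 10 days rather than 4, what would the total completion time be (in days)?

Baseline: S2→S5→S7 = 4+8+5 = 17 → 17 days.
S2 is on the critical path; changing it to 10 makes that path 23 days.
No other chain overtakes it, so the finish is 23 days.

23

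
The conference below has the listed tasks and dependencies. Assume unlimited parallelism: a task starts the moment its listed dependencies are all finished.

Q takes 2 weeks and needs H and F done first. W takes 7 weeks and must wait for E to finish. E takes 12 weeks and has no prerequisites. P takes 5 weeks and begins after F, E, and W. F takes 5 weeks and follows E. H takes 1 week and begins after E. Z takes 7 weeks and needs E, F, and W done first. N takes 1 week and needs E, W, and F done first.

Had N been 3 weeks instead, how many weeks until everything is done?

26

Baseline: E→W→Z = 12+7+7 = 26 → 26 weeks.
N has 6 weeks of float (longest path through it is 20).
That remains the longest chain; total 26 weeks.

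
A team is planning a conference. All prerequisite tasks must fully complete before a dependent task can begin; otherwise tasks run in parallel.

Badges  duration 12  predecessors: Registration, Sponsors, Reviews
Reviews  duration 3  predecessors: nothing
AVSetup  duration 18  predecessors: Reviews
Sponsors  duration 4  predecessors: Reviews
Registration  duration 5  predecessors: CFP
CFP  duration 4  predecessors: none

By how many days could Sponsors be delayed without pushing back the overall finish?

CFP→Registration→Badges = 4+5+12 = 21 sets the makespan at 21 days.
Longest path through Sponsors: 19 days (earliest finish 7, latest finish 9).
So Sponsors can slip 9 − 7 = 2 days.

2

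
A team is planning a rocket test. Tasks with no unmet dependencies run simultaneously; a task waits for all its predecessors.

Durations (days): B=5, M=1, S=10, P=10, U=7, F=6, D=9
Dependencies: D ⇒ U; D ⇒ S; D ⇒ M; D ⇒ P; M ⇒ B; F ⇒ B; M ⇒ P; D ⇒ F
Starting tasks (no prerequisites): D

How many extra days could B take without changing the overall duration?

0

D→F→B = 9+6+5 = 20 sets the makespan at 20 days.
B finishes as early as 20 and must finish by 20.
Float = 20 − 20 = 0.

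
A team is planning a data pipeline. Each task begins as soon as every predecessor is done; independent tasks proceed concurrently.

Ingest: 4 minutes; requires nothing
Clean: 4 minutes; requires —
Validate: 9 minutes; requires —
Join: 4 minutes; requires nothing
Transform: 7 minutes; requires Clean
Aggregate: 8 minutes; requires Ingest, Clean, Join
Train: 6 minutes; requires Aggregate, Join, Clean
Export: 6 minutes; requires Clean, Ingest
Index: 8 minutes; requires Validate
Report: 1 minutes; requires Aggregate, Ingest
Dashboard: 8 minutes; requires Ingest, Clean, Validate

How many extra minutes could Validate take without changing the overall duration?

Critical path: Ingest→Aggregate→Train = 4+8+6 = 18, so the finish is 18 minutes.
Longest path through Validate: 17 minutes (earliest finish 9, latest finish 10).
Slack of Validate = 1 − 0 = 1 minute.

1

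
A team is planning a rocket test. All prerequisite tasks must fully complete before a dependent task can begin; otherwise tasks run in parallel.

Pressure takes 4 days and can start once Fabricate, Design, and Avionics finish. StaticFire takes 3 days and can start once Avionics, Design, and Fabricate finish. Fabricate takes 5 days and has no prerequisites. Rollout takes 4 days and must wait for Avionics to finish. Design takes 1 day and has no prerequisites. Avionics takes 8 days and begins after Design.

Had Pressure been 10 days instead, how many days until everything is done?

Actual critical path: Design→Avionics→Pressure = 1+8+4 = 13 ⇒ 13 days.
Pressure is on the critical path; changing it to 10 makes that path 19 days.
No other chain overtakes it, so the finish is 19 days.

19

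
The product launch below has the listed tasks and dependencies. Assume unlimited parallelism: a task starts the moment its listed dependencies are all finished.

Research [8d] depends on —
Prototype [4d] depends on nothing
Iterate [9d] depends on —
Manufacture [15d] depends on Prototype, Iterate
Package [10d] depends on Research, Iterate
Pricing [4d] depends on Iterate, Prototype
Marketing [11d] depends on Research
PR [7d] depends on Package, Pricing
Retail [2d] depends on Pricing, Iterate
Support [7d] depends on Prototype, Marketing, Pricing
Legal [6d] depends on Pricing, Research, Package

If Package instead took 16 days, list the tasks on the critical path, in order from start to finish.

Iterate, Package, PR

Actual critical path: Iterate→Package→PR = 9+10+7 = 26 ⇒ 26 days.
Package lies on that path, so at 16 days the path becomes 32 days.
The critical path is still Iterate→Package→PR; finish is now 32 days.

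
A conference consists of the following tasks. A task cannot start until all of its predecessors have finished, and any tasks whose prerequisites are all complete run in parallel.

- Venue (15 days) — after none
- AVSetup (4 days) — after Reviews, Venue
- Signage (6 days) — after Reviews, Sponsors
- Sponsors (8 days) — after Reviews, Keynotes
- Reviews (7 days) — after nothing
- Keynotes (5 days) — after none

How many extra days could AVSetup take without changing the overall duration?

2

Critical path: Reviews→Sponsors→Signage = 7+8+6 = 21, so the finish is 21 days.
AVSetup finishes as early as 19 and must finish by 21.
Slack of AVSetup = 17 − 15 = 2 days.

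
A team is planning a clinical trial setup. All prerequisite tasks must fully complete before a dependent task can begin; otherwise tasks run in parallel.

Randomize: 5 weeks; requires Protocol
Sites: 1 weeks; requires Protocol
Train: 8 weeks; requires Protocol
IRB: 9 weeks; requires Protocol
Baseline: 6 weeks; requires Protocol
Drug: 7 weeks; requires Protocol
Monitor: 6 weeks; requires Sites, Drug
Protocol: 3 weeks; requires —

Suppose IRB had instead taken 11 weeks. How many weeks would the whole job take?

16

Critical path before the change: Protocol→Drug→Monitor = 3+7+6 = 16 giving 16 weeks.
IRB is off the critical path — its longest chain is 12 weeks, giving 4 of slack.
The critical path is still Protocol→Drug→Monitor; finish is now 16 weeks.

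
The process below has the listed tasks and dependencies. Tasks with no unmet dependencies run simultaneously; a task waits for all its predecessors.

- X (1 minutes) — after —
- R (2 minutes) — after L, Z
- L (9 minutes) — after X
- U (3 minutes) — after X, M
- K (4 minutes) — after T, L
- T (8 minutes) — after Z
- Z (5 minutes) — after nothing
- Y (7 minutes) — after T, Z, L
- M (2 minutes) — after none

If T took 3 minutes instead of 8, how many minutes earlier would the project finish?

Critical path before the change: Z→T→Y = 5+8+7 = 20 giving 20 minutes.
T lies on that path, so at 3 minutes the path becomes 15 minutes.
Now X→L→Y = 1+9+7 = 17 is longest, so the finish becomes 17 minutes.
Change in finish: 17 − 20 = -3 minutes.

3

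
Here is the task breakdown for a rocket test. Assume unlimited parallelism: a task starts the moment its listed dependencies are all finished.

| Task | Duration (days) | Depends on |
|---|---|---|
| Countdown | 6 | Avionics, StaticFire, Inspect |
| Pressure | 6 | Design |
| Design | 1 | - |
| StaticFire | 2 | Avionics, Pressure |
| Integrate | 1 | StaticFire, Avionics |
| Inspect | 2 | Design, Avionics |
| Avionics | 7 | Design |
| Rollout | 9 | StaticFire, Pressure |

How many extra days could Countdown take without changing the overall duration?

Design→Avionics→StaticFire→Rollout = 1+7+2+9 = 19 sets the makespan at 19 days.
Longest path through Countdown: 16 days (earliest finish 16, latest finish 19).
So Countdown can slip 19 − 16 = 3 days.

3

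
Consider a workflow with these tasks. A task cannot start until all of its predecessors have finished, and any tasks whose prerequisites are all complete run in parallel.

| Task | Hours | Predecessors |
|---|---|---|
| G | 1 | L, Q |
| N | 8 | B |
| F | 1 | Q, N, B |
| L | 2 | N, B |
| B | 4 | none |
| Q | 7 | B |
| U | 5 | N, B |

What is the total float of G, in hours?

2

The longest chain is B→N→U = 4+8+5 = 17; overall finish 17 hours.
Longest path through G: 15 hours (earliest finish 15, latest finish 17).
So G can slip 17 − 15 = 2 hours.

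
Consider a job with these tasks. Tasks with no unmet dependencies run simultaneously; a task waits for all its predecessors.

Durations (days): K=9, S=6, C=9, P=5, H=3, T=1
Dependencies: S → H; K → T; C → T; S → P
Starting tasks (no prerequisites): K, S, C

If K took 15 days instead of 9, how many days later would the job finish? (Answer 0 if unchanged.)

5

Actual critical path: S→P = 6+5 = 11 ⇒ 11 days.
The longest path through K is only 10 days, so K has float 1.
New critical path: K→T = 15+1 = 16 ⇒ 16 days.
Change in finish: 16 − 11 = +5 days.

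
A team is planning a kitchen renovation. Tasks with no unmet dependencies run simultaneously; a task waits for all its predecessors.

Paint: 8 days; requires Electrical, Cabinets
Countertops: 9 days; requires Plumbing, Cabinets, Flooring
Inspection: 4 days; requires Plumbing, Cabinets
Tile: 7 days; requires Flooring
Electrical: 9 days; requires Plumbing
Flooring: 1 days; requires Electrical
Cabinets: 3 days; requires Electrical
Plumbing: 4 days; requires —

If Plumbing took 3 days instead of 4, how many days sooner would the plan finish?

Actual critical path: Plumbing→Electrical→Cabinets→Countertops = 4+9+3+9 = 25 ⇒ 25 days.
Plumbing is on the critical path; changing it to 3 makes that path 24 days.
That remains the longest chain; total 24 days.
Change in finish: 24 − 25 = -1 days.

1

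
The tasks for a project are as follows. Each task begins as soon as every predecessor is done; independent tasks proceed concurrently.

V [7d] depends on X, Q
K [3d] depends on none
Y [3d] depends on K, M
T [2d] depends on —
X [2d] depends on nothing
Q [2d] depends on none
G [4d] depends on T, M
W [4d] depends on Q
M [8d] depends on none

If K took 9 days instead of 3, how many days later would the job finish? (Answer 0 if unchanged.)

As given, the longest chain is M→G = 8+4 = 12, so the finish is 12 days.
K is off the critical path — its longest chain is 6 days, giving 6 of slack.
The binding chain switches to K→Y = 9+3 = 12; finish 12 days.
Change in finish: 12 − 12 = +0 days.

0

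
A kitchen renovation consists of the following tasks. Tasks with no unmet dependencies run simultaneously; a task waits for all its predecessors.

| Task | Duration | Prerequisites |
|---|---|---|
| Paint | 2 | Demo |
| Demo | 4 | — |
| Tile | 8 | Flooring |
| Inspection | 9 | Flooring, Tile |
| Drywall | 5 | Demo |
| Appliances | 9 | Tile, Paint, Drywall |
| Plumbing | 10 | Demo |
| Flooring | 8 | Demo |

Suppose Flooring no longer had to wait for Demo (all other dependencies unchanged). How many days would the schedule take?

25

With the dependency in place, Demo→Flooring→Tile→Inspection = 4+8+8+9 = 29 sets the finish at 29 days.
Without Demo→Flooring, Flooring's earliest start moves from 4 to 0.
The longest chain is now Flooring→Tile→Inspection = 8+8+9 = 25, so the schedule takes 25 days.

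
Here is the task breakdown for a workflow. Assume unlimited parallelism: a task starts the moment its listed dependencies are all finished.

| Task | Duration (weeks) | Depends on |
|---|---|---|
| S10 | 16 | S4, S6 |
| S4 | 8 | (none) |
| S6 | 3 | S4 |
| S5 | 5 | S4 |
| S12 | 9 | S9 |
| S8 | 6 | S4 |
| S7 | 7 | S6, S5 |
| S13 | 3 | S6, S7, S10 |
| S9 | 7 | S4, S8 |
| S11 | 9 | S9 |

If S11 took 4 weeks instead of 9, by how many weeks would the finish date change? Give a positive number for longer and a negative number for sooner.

The binding path is S4→S8→S9→S11 = 8+6+7+9 = 30; finish at 30 weeks.
S11 lies on that path, so at 4 weeks the path becomes 25 weeks.
The binding chain switches to S4→S6→S10→S13 = 8+3+16+3 = 30; finish 30 weeks.
Change in finish: 30 − 30 = +0 weeks.

0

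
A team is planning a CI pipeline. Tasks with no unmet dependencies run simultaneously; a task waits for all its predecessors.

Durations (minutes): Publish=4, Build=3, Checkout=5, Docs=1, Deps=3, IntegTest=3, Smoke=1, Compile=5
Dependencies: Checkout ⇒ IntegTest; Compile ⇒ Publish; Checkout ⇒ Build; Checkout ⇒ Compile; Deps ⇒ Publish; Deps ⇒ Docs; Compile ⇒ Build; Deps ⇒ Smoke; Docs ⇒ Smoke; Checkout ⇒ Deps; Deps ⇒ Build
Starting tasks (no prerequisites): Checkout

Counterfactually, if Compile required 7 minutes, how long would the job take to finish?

The binding path is Checkout→Compile→Publish = 5+5+4 = 14; finish at 14 minutes.
Compile lies on that path, so at 7 minutes the path becomes 16 minutes.
The critical path is still Checkout→Compile→Publish; finish is now 16 minutes.

16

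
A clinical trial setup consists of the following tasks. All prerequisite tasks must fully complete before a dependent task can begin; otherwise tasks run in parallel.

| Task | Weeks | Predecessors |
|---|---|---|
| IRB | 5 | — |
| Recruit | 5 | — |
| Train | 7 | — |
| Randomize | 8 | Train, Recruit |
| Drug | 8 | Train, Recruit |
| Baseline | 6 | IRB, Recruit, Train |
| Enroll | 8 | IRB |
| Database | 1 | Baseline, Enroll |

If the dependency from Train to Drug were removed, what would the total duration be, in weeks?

15

With the dependency in place, Train→Randomize = 7+8 = 15 sets the finish at 15 weeks.
Without Train→Drug, Drug's earliest start moves from 7 to 5.
The longest chain is now Train→Randomize = 7+8 = 15, so the job takes 15 weeks.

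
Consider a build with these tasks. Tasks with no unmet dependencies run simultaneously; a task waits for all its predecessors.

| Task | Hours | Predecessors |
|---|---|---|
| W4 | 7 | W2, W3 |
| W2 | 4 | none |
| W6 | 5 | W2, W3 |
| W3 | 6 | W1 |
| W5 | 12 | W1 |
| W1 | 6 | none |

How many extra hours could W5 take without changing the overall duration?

1

Critical path: W1→W3→W4 = 6+6+7 = 19, so the finish is 19 hours.
W5 finishes as early as 18 and must finish by 19.
So W5 can slip 19 − 18 = 1 hour.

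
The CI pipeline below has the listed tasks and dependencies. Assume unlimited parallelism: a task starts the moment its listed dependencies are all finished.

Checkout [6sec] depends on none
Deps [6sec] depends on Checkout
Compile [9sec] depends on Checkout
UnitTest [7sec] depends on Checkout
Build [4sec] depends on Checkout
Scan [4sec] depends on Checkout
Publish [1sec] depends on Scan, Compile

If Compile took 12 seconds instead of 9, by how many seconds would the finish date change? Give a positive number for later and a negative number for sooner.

3

Actual critical path: Checkout→Compile→Publish = 6+9+1 = 16 ⇒ 16 seconds.
Since Compile is critical, the +3 change carries straight to that chain (now 19 seconds).
No other chain overtakes it, so the finish is 19 seconds.
Change in finish: 19 − 16 = +3 seconds.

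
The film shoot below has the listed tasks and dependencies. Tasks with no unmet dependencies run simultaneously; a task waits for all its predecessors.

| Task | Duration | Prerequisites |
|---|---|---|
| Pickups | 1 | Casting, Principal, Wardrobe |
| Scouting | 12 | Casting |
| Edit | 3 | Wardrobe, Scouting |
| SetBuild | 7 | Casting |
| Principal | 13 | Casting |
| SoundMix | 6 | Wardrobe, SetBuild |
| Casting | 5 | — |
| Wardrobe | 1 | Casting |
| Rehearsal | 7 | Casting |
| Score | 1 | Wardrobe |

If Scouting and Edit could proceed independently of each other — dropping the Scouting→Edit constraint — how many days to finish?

Original critical path: Casting→Scouting→Edit = 5+12+3 = 20 ⇒ 20 days.
Without Scouting→Edit, Edit's earliest start moves from 17 to 6.
After: Casting→Principal→Pickups = 5+13+1 = 19 → 19 days.

19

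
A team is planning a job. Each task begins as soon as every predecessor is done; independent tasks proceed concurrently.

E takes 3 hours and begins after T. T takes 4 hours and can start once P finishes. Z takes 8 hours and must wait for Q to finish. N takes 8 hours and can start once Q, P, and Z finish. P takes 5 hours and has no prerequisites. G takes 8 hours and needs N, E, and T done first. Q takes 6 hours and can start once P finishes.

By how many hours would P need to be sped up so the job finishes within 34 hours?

1

Current finish: 35 hours; target: 34.
P is on every critical path, so each hour cut from P cuts the finish by one (this holds down to a finish of 31).
Need 35 − 34 = 1 hour off P → P becomes 4 hours, finish becomes 34.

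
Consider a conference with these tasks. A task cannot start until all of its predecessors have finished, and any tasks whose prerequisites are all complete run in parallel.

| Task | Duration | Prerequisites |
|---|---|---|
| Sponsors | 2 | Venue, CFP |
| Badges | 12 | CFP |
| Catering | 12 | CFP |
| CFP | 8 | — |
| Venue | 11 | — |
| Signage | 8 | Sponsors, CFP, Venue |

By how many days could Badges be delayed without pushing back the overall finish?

The longest chain is Venue→Sponsors→Signage = 11+2+8 = 21; overall finish 21 days.
Badges finishes as early as 20 and must finish by 21.
Slack of Badges = 9 − 8 = 1 day.

1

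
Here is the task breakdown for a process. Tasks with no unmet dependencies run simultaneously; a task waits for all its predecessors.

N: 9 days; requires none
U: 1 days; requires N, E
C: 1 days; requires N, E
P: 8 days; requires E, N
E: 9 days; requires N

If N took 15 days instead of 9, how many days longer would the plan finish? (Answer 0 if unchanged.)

6

Critical path before the change: N→E→P = 9+9+8 = 26 giving 26 days.
N lies on that path, so at 15 days the path becomes 32 days.
No other chain overtakes it, so the finish is 32 days.
Change in finish: 32 − 26 = +6 days.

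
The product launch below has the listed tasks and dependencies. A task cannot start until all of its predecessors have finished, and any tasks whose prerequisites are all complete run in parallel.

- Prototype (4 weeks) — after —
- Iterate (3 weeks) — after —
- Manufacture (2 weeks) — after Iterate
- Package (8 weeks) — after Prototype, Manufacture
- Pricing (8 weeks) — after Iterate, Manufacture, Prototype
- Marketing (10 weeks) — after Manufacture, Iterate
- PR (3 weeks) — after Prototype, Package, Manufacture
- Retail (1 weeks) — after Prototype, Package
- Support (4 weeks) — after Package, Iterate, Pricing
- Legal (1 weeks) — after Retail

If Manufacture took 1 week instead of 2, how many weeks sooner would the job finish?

Critical path before the change: Iterate→Manufacture→Package→Support = 3+2+8+4 = 17 giving 17 weeks.
Since Manufacture is critical, the -1 change carries straight to that chain (now 16 weeks).
New critical path: Prototype→Package→Support = 4+8+4 = 16 ⇒ 16 weeks.
Change in finish: 16 − 17 = -1 weeks.

1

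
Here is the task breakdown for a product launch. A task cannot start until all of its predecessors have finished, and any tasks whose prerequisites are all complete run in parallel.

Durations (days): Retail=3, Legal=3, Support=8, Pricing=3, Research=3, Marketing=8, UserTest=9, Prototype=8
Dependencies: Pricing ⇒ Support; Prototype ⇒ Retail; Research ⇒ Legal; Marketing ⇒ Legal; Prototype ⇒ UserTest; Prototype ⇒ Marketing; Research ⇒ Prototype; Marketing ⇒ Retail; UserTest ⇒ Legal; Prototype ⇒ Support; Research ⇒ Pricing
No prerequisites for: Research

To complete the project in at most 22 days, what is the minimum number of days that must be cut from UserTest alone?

Current finish: 23 days; target: 22.
UserTest is on every critical path, so each day cut from UserTest cuts the finish by one (this holds down to a finish of 22).
Need 23 − 22 = 1 day off UserTest → UserTest becomes 8 days, finish becomes 22.

1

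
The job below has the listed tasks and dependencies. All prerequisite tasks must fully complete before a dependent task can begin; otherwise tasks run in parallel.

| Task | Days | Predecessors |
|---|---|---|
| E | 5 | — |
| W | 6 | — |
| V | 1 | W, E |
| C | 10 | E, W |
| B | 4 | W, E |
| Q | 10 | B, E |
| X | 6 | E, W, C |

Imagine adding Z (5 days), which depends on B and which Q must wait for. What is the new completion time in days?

Originally the plan takes 22 days.
With Z inserted, Q now waits for max(B, E, Z).
New critical path: W→B→Z→Q = 6+4+5+10 = 25 ⇒ 25 days.

25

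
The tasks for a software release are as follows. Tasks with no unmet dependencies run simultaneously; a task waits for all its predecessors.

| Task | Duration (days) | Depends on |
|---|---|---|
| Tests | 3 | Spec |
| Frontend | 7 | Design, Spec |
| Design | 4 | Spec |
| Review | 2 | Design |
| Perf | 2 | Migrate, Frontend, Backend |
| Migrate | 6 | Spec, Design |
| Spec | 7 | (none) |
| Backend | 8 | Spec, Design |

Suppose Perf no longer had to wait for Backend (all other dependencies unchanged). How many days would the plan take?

20

Original critical path: Spec→Design→Backend→Perf = 7+4+8+2 = 21 ⇒ 21 days.
Without Backend→Perf, Perf's earliest start moves from 19 to 18.
New critical path: Spec→Design→Frontend→Perf = 7+4+7+2 = 20 ⇒ 20 days.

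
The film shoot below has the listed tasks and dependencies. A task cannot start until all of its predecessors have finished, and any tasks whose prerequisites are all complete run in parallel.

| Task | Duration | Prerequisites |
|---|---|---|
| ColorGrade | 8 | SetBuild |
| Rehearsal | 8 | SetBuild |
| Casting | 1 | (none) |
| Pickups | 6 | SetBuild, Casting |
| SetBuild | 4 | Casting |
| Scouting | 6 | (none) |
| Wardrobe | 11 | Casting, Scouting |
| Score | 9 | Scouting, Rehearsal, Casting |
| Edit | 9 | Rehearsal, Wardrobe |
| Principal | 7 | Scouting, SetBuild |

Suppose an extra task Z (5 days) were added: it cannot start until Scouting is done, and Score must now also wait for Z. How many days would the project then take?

Originally the project takes 26 days.
With Z inserted, Score now waits for max(Scouting, Rehearsal, Casting, Z).
New critical path: Scouting→Wardrobe→Edit = 6+11+9 = 26 ⇒ 26 days.

26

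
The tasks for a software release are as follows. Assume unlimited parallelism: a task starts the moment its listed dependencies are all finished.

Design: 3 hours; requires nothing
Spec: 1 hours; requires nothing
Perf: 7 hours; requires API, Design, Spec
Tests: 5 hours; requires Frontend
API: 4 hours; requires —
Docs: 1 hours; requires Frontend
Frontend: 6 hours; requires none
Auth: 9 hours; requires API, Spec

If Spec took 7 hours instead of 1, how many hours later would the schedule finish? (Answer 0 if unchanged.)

Critical path before the change: API→Auth = 4+9 = 13 giving 13 hours.
The longest path through Spec is only 10 hours, so Spec has float 3.
The binding chain switches to Spec→Auth = 7+9 = 16; finish 16 hours.
Change in finish: 16 − 13 = +3 hours.

3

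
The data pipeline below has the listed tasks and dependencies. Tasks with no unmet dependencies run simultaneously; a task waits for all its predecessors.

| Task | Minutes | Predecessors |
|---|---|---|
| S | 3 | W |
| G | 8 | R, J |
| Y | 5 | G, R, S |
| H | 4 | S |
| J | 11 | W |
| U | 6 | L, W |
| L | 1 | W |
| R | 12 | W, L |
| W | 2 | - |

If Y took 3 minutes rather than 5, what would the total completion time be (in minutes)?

Critical path before the change: W→L→R→G→Y = 2+1+12+8+5 = 28 giving 28 minutes.
Y is on the critical path; changing it to 3 makes that path 26 minutes.
The critical path is still W→L→R→G→Y; finish is now 26 minutes.

26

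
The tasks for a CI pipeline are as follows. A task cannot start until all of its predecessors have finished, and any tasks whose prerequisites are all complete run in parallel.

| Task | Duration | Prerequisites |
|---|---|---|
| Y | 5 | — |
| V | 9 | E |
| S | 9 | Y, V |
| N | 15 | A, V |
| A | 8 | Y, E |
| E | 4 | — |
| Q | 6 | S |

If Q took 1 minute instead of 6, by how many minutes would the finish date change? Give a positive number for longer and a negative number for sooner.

0

Actual critical path: E→V→S→Q = 4+9+9+6 = 28 ⇒ 28 minutes.
Q lies on that path, so at 1 minute the path becomes 23 minutes.
Now E→V→N = 4+9+15 = 28 is longest, so the finish becomes 28 minutes.
Change in finish: 28 − 28 = +0 minutes.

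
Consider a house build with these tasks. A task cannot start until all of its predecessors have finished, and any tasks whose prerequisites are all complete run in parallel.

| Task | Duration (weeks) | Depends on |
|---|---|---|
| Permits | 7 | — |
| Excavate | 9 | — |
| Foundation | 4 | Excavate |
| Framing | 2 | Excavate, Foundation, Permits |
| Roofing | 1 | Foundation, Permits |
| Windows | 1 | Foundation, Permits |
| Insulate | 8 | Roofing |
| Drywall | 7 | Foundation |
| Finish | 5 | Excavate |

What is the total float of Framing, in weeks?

7

The longest chain is Excavate→Foundation→Roofing→Insulate = 9+4+1+8 = 22; overall finish 22 weeks.
The longest chain containing Framing totals 15 weeks.
Slack of Framing = 20 − 13 = 7 weeks.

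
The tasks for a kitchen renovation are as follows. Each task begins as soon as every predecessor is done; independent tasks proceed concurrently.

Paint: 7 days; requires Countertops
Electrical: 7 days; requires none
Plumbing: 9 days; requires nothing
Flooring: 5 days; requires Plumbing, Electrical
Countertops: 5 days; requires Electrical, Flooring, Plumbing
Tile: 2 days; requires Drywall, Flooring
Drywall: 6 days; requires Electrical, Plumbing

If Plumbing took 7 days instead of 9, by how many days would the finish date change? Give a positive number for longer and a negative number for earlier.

-2

Critical path before the change: Plumbing→Flooring→Countertops→Paint = 9+5+5+7 = 26 giving 26 days.
Plumbing lies on that path, so at 7 days the path becomes 24 days.
No other chain overtakes it, so the finish is 24 days.
Change in finish: 24 − 26 = -2 days.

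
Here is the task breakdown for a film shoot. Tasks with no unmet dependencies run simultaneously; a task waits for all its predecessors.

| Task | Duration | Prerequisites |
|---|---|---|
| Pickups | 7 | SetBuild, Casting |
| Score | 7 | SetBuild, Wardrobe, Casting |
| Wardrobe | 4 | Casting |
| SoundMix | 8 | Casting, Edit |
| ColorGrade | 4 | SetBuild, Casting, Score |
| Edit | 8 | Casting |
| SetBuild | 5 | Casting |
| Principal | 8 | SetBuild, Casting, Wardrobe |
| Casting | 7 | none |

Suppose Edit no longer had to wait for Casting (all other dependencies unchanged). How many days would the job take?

Original critical path: Casting→SetBuild→Score→ColorGrade = 7+5+7+4 = 23 ⇒ 23 days.
Without Casting→Edit, Edit's earliest start moves from 7 to 0.
The longest chain is now Casting→SetBuild→Score→ColorGrade = 7+5+7+4 = 23, so the job takes 23 days.

23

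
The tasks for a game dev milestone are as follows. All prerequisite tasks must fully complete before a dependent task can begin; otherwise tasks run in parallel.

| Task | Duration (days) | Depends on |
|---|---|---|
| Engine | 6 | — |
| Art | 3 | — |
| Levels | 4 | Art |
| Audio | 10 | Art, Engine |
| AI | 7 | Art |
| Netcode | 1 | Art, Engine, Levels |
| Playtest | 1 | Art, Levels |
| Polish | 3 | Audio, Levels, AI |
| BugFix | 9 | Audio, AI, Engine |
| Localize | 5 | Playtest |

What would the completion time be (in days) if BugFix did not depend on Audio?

With the dependency in place, Engine→Audio→BugFix = 6+10+9 = 25 sets the finish at 25 days.
Without Audio→BugFix, BugFix's earliest start moves from 16 to 10.
After: Engine→Audio→Polish = 6+10+3 = 19 → 19 days.

19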